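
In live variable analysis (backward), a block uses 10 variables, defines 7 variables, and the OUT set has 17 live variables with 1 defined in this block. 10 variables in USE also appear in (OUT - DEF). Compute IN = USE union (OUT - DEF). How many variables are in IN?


OUT - DEF: 17 - 1 = 16
|IN| = |USE| + |OUT - DEF| - |USE ∩ (OUT - DEF)| = 10 + 16 - 10 = 16

16


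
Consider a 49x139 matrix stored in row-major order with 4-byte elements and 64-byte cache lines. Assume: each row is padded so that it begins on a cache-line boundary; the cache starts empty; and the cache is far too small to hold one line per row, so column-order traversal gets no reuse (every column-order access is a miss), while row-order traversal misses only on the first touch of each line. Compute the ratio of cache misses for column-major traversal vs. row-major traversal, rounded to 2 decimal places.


Each row occupies 139 * 4 = 556 bytes and starts on a line boundary, so it spans ceil(556 / 64) = 9 cache lines.
Row-major traversal misses (one per line touched): 49 * ceil(139 * 4 / 64) = 441
Column-major traversal misses (no reuse, every access misses): 49 * 139 = 6811
Ratio = 6811 / 441 = 15.44

15.44


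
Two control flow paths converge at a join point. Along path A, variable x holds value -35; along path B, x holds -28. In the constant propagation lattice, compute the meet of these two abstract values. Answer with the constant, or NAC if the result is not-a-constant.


Meet operation: if both paths give the same constant, result is that constant; if they differ, result is NAC (not-a-constant).
Path A: -35, Path B: -28 -> differ
Result: not-a-constant -> NAC

NAC


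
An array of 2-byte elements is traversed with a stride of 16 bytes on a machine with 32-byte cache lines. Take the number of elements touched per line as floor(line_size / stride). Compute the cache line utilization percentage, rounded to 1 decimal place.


Elements per cache line = floor(32 / 16) = 2
Bytes used = 2 * 2 = 4
Utilization = 4 / 32 * 100 = 12.5%

12.5


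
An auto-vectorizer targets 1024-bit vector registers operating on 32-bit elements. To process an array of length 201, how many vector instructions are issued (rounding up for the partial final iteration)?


Width = 1024 / 32 = 32 elements per vector op
Iterations = ceil(201 / 32) = 7

7


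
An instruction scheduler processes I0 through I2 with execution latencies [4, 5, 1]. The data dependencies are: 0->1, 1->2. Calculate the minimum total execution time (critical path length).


Compute longest path through dependency graph: dist(Ik) = max over predecessors of dist + latency(Ik).
dist(I0) = latency 4 = 4
dist(I1) = dist(I0) + 5 = 4 + 5 = 9
dist(I2) = dist(I1) + 1 = 9 + 1 = 10
Critical path = max dist = 10

10


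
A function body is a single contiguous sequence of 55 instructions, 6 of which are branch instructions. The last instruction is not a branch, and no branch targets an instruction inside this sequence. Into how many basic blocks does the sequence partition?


With no in-sequence branch targets, the leaders are the first instruction plus the instruction after each branch.
Number of basic blocks = branches + 1
= 6 + 1 = 7

7


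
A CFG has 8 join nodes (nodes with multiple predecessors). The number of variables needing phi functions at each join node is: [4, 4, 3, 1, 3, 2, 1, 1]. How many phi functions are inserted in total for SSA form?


Total phi functions = sum of phi functions at each join node
= 4 + 4 + 3 + 1 + 3 + 2 + 1 + 1 = 19

19


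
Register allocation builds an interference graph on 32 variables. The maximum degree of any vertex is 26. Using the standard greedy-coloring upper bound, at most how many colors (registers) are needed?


Greedy coloring never needs more than (max_degree + 1) colors: when coloring a vertex, at most max_degree neighbors are already colored.
Upper bound = 26 + 1 = 27

27


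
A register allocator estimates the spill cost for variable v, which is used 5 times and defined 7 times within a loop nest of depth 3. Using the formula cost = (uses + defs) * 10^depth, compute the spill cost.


uses + defs = 5 + 7 = 12
10^3 = 1000
Spill cost = 12 * 1000 = 12000

12000


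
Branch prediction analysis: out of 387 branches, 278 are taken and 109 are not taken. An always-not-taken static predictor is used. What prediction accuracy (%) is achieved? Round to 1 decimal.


Predictor: always-not-taken
Correct predictions = 109
Accuracy = 109 / 387 * 100 = 28.2%

28.2


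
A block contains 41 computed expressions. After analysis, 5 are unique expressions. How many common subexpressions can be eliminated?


CSE count = total expressions - unique expressions
= 41 - 5 = 36

36


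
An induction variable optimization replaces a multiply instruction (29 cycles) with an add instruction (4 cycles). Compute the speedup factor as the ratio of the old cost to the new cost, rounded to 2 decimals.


Ratio = mult_cost / add_cost = 29 / 4 = 7.25

7.25


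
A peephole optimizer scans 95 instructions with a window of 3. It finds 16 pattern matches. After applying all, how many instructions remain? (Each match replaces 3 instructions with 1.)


Each match removes 2 instructions.
Total removed = 16 * 2 = 32
Remaining = 95 - 32 = 63

63


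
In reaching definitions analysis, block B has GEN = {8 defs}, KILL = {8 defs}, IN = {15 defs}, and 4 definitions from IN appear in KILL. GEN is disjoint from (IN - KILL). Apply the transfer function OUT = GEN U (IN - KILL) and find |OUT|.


IN - KILL: 15 - 4 = 11 surviving definitions
OUT = GEN + surviving = 8 + 11 = 19

19


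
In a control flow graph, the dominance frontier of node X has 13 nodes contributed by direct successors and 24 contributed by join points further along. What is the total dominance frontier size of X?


DF(X) = direct successor contributions + join point contributions
= 13 + 24 = 37

37


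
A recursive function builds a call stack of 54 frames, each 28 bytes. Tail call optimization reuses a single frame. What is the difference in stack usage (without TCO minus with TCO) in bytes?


Without TCO: 54 * 28 = 1512 bytes
With TCO: reuse 1 frame = 28 bytes
Savings = 1512 - 28 = 1484

1484


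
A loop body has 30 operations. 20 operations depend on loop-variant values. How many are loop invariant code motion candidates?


Invariant candidates = total - loop-dependent
= 30 - 20 = 10

10


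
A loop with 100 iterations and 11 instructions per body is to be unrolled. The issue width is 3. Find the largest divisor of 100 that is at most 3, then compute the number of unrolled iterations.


Largest divisor of 100 <= 3 is 2
New iterations = 100 / 2 = 50

50


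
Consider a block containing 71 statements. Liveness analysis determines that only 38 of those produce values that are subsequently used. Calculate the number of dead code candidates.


Dead code = total statements - live definitions
= 71 - 38 = 33

33


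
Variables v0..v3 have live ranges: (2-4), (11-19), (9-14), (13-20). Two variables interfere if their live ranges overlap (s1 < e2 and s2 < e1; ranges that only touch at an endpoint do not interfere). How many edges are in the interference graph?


Check all pairs for overlapping intervals.
Two intervals (s1,e1) and (s2,e2) overlap if s1 < e2 and s2 < e1.
v0 (2-4) vs v1..v3: overlaps none -> 0
v1 (11-19) vs v2..v3: overlaps v2, v3 -> 2
v2 (9-14) vs v3: overlaps v3 -> 1
Total overlapping pairs = 0 + 2 + 1 = 3

3


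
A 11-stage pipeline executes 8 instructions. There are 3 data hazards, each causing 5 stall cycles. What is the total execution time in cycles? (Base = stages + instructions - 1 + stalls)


Base cycles = 11 + 8 - 1 = 18
Total stalls = 3 * 5 = 15
Total = 18 + 15 = 33

33


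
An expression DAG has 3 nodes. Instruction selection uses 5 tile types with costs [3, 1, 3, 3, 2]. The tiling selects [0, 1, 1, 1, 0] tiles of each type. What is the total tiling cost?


Total cost = sum(count_i * cost_i)
= 0*3 + 1*1 + 1*3 + 1*3 + 0*2
= 7

7


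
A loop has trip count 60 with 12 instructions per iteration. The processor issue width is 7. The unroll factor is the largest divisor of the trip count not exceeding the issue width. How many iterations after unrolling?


Largest divisor of 60 <= 7 is 6
New iterations = 60 / 6 = 10

10


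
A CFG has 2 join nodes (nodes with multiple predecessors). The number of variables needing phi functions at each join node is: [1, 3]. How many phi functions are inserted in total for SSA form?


Total phi functions = sum of phi functions at each join node
= 1 + 3 = 4

4


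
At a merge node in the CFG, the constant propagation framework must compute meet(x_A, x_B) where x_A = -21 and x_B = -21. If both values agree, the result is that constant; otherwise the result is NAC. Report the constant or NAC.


Meet operation: if both paths give the same constant, result is that constant; if they differ, result is NAC (not-a-constant).
Path A: -21, Path B: -21 -> equal
Result: constant -> -21

-21


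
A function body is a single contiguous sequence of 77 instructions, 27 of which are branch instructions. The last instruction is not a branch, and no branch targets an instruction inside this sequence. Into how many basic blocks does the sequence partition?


With no in-sequence branch targets, the leaders are the first instruction plus the instruction after each branch.
Number of basic blocks = branches + 1
= 27 + 1 = 28

28


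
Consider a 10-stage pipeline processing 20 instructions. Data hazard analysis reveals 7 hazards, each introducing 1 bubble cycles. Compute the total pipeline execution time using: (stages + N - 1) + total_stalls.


Base cycles = 10 + 20 - 1 = 29
Total stalls = 7 * 1 = 7
Total = 29 + 7 = 36

36


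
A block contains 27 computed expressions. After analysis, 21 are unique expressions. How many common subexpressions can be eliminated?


CSE count = total expressions - unique expressions
= 27 - 21 = 6

6


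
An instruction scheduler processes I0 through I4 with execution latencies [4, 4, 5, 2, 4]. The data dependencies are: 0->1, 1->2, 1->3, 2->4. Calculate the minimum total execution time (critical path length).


Compute longest path through dependency graph: dist(Ik) = max over predecessors of dist + latency(Ik).
dist(I0) = latency 4 = 4
dist(I1) = dist(I0) + 4 = 4 + 4 = 8
dist(I2) = dist(I1) + 5 = 8 + 5 = 13
dist(I3) = dist(I1) + 2 = 8 + 2 = 10
dist(I4) = dist(I2) + 4 = 13 + 4 = 17
Critical path = max dist = 17

17


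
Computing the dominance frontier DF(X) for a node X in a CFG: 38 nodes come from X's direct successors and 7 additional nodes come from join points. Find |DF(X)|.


DF(X) = direct successor contributions + join point contributions
= 38 + 7 = 45

45


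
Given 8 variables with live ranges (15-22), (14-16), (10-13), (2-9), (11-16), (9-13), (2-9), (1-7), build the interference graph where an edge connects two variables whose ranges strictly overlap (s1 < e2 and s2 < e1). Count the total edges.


Check all pairs for overlapping intervals.
Two intervals (s1,e1) and (s2,e2) overlap if s1 < e2 and s2 < e1.
v0 (15-22) vs v1..v7: overlaps v1, v4 -> 2
v1 (14-16) vs v2..v7: overlaps v4 -> 1
v2 (10-13) vs v3..v7: overlaps v4, v5 -> 2
v3 (2-9) vs v4..v7: overlaps v6, v7 -> 2
v4 (11-16) vs v5..v7: overlaps v5 -> 1
v5 (9-13) vs v6..v7: overlaps none -> 0
v6 (2-9) vs v7: overlaps v7 -> 1
Total overlapping pairs = 2 + 1 + 2 + 2 + 1 + 0 + 1 = 9

9


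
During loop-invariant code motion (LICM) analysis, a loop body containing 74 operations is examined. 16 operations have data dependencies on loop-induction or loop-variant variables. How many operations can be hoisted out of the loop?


Invariant candidates = total - loop-dependent
= 74 - 16 = 58

58


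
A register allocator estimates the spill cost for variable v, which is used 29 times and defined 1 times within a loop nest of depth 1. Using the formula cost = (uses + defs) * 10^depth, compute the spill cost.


uses + defs = 29 + 1 = 30
10^1 = 10
Spill cost = 30 * 10 = 300

300


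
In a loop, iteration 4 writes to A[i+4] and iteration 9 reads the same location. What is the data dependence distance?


Distance = read iteration - write iteration
= 9 - 4 = 5

5


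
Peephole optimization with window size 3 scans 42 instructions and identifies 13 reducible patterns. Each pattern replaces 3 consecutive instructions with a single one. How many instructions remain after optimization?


Each match removes 2 instructions.
Total removed = 13 * 2 = 26
Remaining = 42 - 26 = 16

16


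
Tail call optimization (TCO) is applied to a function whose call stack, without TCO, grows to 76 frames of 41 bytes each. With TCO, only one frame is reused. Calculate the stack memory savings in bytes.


Without TCO: 76 * 41 = 3116 bytes
With TCO: reuse 1 frame = 41 bytes
Savings = 3116 - 41 = 3075

3075


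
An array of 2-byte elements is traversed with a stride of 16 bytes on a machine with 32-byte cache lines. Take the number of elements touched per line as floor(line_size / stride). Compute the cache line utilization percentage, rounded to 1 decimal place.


Elements per cache line = floor(32 / 16) = 2
Bytes used = 2 * 2 = 4
Utilization = 4 / 32 * 100 = 12.5%

12.5


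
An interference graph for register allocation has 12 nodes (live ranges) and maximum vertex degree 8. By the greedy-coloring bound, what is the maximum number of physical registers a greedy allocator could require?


Greedy coloring never needs more than (max_degree + 1) colors: when coloring a vertex, at most max_degree neighbors are already colored.
Upper bound = 8 + 1 = 9

9


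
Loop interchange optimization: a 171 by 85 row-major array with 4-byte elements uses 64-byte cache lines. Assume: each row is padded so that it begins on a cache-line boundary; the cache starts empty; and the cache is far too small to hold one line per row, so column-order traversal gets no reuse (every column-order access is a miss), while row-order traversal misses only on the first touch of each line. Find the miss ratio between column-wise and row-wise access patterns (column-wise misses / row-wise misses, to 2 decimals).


Each row occupies 85 * 4 = 340 bytes and starts on a line boundary, so it spans ceil(340 / 64) = 6 cache lines.
Row-major traversal misses (one per line touched): 171 * ceil(85 * 4 / 64) = 1026
Column-major traversal misses (no reuse, every access misses): 171 * 85 = 14535
Ratio = 14535 / 1026 = 14.17

14.17


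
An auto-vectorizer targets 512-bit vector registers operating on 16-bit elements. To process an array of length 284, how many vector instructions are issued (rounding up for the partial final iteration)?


Width = 512 / 16 = 32 elements per vector op
Iterations = ceil(284 / 32) = 9

9


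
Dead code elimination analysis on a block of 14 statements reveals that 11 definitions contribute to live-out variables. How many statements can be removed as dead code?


Dead code = total statements - live definitions
= 14 - 11 = 3

3


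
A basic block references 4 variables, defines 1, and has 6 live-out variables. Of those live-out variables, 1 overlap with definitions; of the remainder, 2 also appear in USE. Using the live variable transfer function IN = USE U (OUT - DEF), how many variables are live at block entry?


OUT - DEF: 6 - 1 = 5
|IN| = |USE| + |OUT - DEF| - |USE ∩ (OUT - DEF)| = 4 + 5 - 2 = 7

7


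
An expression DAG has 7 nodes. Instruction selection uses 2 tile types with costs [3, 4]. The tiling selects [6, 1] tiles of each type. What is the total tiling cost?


Total cost = sum(count_i * cost_i)
= 6*3 + 1*4
= 22

22


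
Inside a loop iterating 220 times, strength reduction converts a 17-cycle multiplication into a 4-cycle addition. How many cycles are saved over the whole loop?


Per-iteration saving = 17 - 4 = 13
Total saved = 220 * 13 = 2860

2860


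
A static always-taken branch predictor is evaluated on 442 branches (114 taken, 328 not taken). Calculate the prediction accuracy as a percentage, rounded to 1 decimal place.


Predictor: always-taken
Correct predictions = 114
Accuracy = 114 / 442 * 100 = 25.8%

25.8


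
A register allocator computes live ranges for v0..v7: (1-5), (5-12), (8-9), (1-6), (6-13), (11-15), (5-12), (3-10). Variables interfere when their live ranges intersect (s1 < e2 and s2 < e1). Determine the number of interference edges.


Check all pairs for overlapping intervals.
Two intervals (s1,e1) and (s2,e2) overlap if s1 < e2 and s2 < e1.
v0 (1-5) vs v1..v7: overlaps v3, v7 -> 2
v1 (5-12) vs v2..v7: overlaps v2, v3, v4, v5, v6, v7 -> 6
v2 (8-9) vs v3..v7: overlaps v4, v6, v7 -> 3
v3 (1-6) vs v4..v7: overlaps v6, v7 -> 2
v4 (6-13) vs v5..v7: overlaps v5, v6, v7 -> 3
v5 (11-15) vs v6..v7: overlaps v6 -> 1
v6 (5-12) vs v7: overlaps v7 -> 1
Total overlapping pairs = 2 + 6 + 3 + 2 + 3 + 1 + 1 = 18

18


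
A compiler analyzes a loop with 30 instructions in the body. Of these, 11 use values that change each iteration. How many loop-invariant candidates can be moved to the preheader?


Invariant candidates = total - loop-dependent
= 30 - 11 = 19

19


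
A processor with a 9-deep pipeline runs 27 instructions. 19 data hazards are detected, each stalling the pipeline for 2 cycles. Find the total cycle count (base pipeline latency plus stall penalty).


Base cycles = 9 + 27 - 1 = 35
Total stalls = 19 * 2 = 38
Total = 35 + 38 = 73

73


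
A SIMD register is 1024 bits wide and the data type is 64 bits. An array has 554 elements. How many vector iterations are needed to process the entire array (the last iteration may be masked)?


Width = 1024 / 64 = 16 elements per vector op
Iterations = ceil(554 / 16) = 35

35


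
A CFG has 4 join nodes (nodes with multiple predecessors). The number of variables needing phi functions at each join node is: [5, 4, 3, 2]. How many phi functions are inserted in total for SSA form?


Total phi functions = sum of phi functions at each join node
= 5 + 4 + 3 + 2 = 14

14


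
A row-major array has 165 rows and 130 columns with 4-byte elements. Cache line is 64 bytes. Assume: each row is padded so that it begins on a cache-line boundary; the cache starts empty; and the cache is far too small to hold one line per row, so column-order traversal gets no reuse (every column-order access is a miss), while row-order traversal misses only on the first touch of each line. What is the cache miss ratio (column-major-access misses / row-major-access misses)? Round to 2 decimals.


Each row occupies 130 * 4 = 520 bytes and starts on a line boundary, so it spans ceil(520 / 64) = 9 cache lines.
Row-major traversal misses (one per line touched): 165 * ceil(130 * 4 / 64) = 1485
Column-major traversal misses (no reuse, every access misses): 165 * 130 = 21450
Ratio = 21450 / 1485 = 14.44

14.44


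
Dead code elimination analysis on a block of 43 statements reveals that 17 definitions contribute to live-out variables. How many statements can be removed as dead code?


Dead code = total statements - live definitions
= 43 - 17 = 26

26


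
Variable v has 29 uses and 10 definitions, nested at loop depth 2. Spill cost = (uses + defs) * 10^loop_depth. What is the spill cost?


uses + defs = 29 + 10 = 39
10^2 = 100
Spill cost = 39 * 100 = 3900

3900


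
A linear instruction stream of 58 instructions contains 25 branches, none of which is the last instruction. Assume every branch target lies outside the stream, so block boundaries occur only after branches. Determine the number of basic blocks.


With no in-sequence branch targets, the leaders are the first instruction plus the instruction after each branch.
Number of basic blocks = branches + 1
= 25 + 1 = 26

26


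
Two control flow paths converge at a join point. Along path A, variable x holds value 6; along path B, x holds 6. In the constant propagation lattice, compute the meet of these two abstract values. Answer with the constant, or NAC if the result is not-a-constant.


Meet operation: if both paths give the same constant, result is that constant; if they differ, result is NAC (not-a-constant).
Path A: 6, Path B: 6 -> equal
Result: constant -> 6

6


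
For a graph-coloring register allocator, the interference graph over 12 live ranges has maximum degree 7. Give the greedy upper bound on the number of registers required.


Greedy coloring never needs more than (max_degree + 1) colors: when coloring a vertex, at most max_degree neighbors are already colored.
Upper bound = 7 + 1 = 8

8


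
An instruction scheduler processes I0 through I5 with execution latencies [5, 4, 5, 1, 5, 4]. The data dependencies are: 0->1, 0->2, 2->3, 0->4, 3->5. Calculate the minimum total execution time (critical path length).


Compute longest path through dependency graph: dist(Ik) = max over predecessors of dist + latency(Ik).
dist(I0) = latency 5 = 5
dist(I1) = dist(I0) + 4 = 5 + 4 = 9
dist(I2) = dist(I0) + 5 = 5 + 5 = 10
dist(I3) = dist(I2) + 1 = 10 + 1 = 11
dist(I4) = dist(I0) + 5 = 5 + 5 = 10
dist(I5) = dist(I3) + 4 = 11 + 4 = 15
Critical path = max dist = 15

15


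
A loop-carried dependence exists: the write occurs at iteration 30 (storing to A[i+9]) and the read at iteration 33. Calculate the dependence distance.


Distance = read iteration - write iteration
= 33 - 30 = 3

3


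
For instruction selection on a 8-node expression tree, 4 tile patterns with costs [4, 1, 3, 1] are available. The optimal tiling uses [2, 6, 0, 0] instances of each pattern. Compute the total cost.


Total cost = sum(count_i * cost_i)
= 2*4 + 6*1 + 0*3 + 0*1
= 14

14


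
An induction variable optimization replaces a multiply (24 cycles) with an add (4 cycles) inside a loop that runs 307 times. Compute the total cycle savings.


Per-iteration saving = 24 - 4 = 20
Total saved = 307 * 20 = 6140

6140


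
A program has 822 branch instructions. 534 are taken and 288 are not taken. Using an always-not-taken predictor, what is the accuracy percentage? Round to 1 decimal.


Predictor: always-not-taken
Correct predictions = 288
Accuracy = 288 / 822 * 100 = 35.0%

35.0


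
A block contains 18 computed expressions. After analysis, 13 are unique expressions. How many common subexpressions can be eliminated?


CSE count = total expressions - unique expressions
= 18 - 13 = 5

5


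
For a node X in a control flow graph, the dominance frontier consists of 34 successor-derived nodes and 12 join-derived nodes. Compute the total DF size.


DF(X) = direct successor contributions + join point contributions
= 34 + 12 = 46

46


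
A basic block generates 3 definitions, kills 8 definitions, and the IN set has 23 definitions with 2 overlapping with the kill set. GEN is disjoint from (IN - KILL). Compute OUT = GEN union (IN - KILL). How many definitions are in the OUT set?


IN - KILL: 23 - 2 = 21 surviving definitions
OUT = GEN + surviving = 3 + 21 = 24

24


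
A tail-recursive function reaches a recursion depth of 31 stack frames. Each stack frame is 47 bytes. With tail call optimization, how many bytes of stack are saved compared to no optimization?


Without TCO: 31 * 47 = 1457 bytes
With TCO: reuse 1 frame = 47 bytes
Savings = 1457 - 47 = 1410

1410


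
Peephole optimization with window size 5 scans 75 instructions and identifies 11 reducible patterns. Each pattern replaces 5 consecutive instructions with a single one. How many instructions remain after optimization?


Each match removes 4 instructions.
Total removed = 11 * 4 = 44
Remaining = 75 - 44 = 31

31


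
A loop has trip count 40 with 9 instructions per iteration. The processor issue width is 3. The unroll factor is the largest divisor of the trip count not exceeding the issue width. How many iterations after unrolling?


Largest divisor of 40 <= 3 is 2
New iterations = 40 / 2 = 20

20


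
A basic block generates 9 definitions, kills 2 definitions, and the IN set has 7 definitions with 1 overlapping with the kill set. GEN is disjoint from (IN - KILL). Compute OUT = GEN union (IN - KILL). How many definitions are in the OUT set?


IN - KILL: 7 - 1 = 6 surviving definitions
OUT = GEN + surviving = 9 + 6 = 15

15


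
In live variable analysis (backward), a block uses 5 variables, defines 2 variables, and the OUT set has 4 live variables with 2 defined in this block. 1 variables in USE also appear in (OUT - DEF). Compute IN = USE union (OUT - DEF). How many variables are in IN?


OUT - DEF: 4 - 2 = 2
|IN| = |USE| + |OUT - DEF| - |USE ∩ (OUT - DEF)| = 5 + 2 - 1 = 6

6


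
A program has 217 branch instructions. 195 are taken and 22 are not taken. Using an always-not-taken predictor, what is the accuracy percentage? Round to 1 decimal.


Predictor: always-not-taken
Correct predictions = 22
Accuracy = 22 / 217 * 100 = 10.1%

10.1


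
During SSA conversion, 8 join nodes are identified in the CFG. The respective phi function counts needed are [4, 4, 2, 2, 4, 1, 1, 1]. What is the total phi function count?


Total phi functions = sum of phi functions at each join node
= 4 + 4 + 2 + 2 + 4 + 1 + 1 + 1 = 19

19


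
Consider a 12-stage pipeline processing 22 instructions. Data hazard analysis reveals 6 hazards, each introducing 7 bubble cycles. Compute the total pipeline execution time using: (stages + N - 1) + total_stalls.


Base cycles = 12 + 22 - 1 = 33
Total stalls = 6 * 7 = 42
Total = 33 + 42 = 75

75


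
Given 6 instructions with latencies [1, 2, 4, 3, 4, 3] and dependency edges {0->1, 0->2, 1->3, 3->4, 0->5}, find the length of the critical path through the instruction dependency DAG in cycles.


Compute longest path through dependency graph: dist(Ik) = max over predecessors of dist + latency(Ik).
dist(I0) = latency 1 = 1
dist(I1) = dist(I0) + 2 = 1 + 2 = 3
dist(I2) = dist(I0) + 4 = 1 + 4 = 5
dist(I3) = dist(I1) + 3 = 3 + 3 = 6
dist(I4) = dist(I3) + 4 = 6 + 4 = 10
dist(I5) = dist(I0) + 3 = 1 + 3 = 4
Critical path = max dist = 10

10


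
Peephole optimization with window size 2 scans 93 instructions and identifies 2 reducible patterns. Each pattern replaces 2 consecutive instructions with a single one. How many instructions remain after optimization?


Each match removes 1 instructions.
Total removed = 2 * 1 = 2
Remaining = 93 - 2 = 91

91


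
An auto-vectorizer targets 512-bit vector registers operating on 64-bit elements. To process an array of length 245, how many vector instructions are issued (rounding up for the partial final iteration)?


Width = 512 / 64 = 8 elements per vector op
Iterations = ceil(245 / 8) = 31

31


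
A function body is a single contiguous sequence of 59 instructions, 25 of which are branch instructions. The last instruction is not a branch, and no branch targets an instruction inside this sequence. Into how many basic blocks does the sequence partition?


With no in-sequence branch targets, the leaders are the first instruction plus the instruction after each branch.
Number of basic blocks = branches + 1
= 25 + 1 = 26

26


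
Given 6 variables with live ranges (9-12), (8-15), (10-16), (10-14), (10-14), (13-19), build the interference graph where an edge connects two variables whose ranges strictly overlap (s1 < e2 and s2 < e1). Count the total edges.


Check all pairs for overlapping intervals.
Two intervals (s1,e1) and (s2,e2) overlap if s1 < e2 and s2 < e1.
v0 (9-12) vs v1..v5: overlaps v1, v2, v3, v4 -> 4
v1 (8-15) vs v2..v5: overlaps v2, v3, v4, v5 -> 4
v2 (10-16) vs v3..v5: overlaps v3, v4, v5 -> 3
v3 (10-14) vs v4..v5: overlaps v4, v5 -> 2
v4 (10-14) vs v5: overlaps v5 -> 1
Total overlapping pairs = 4 + 4 + 3 + 2 + 1 = 14

14


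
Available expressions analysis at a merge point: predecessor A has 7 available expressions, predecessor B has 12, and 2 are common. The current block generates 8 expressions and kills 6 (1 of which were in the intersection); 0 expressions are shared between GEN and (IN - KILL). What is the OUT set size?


IN = intersection of predecessors = 2
IN - KILL = 2 - 1 = 1
|OUT| = |GEN| + |IN - KILL| - |GEN ∩ (IN - KILL)| = 8 + 1 - 0 = 9

9


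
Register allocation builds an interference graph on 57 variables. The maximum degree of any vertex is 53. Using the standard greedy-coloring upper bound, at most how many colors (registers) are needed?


Greedy coloring never needs more than (max_degree + 1) colors: when coloring a vertex, at most max_degree neighbors are already colored.
Upper bound = 53 + 1 = 54

54


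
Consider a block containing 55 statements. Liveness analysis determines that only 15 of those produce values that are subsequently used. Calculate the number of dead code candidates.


Dead code = total statements - live definitions
= 55 - 15 = 40

40


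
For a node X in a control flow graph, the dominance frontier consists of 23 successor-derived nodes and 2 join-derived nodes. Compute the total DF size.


DF(X) = direct successor contributions + join point contributions
= 23 + 2 = 25

25


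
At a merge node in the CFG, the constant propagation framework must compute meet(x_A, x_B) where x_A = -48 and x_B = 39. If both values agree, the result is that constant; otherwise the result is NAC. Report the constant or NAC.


Meet operation: if both paths give the same constant, result is that constant; if they differ, result is NAC (not-a-constant).
Path A: -48, Path B: 39 -> differ
Result: not-a-constant -> NAC

NAC


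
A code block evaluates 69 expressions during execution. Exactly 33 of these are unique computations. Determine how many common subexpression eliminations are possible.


CSE count = total expressions - unique expressions
= 69 - 33 = 36

36


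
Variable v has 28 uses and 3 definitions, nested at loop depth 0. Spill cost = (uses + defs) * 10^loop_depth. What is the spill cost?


uses + defs = 28 + 3 = 31
10^0 = 1
Spill cost = 31 * 1 = 31

31


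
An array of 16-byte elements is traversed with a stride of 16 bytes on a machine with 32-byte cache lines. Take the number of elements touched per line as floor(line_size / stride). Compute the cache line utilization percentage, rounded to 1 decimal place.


Elements per cache line = floor(32 / 16) = 2
Bytes used = 2 * 16 = 32
Utilization = 32 / 32 * 100 = 100.0%

100.0


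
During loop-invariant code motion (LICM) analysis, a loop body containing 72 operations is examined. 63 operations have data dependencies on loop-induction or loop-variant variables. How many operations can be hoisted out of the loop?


Invariant candidates = total - loop-dependent
= 72 - 63 = 9

9


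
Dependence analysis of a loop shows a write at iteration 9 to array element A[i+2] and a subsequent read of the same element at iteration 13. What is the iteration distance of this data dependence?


Distance = read iteration - write iteration
= 13 - 9 = 4

4


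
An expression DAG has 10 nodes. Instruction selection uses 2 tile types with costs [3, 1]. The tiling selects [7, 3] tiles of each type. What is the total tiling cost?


Total cost = sum(count_i * cost_i)
= 7*3 + 3*1
= 24

24


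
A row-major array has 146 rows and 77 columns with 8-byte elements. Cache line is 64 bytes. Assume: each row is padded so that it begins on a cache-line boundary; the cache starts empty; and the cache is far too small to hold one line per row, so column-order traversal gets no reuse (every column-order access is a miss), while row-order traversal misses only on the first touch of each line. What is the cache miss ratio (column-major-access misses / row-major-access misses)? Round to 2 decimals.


Each row occupies 77 * 8 = 616 bytes and starts on a line boundary, so it spans ceil(616 / 64) = 10 cache lines.
Row-major traversal misses (one per line touched): 146 * ceil(77 * 8 / 64) = 1460
Column-major traversal misses (no reuse, every access misses): 146 * 77 = 11242
Ratio = 11242 / 1460 = 7.7

7.7


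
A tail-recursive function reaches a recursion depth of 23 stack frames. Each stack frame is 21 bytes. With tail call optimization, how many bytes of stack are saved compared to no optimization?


Without TCO: 23 * 21 = 483 bytes
With TCO: reuse 1 frame = 21 bytes
Savings = 483 - 21 = 462

462


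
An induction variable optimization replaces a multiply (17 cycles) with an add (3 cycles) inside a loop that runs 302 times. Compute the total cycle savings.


Per-iteration saving = 17 - 3 = 14
Total saved = 302 * 14 = 4228

4228


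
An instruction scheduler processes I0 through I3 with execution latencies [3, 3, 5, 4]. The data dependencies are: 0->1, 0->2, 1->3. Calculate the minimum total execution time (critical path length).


Compute longest path through dependency graph: dist(Ik) = max over predecessors of dist + latency(Ik).
dist(I0) = latency 3 = 3
dist(I1) = dist(I0) + 3 = 3 + 3 = 6
dist(I2) = dist(I0) + 5 = 3 + 5 = 8
dist(I3) = dist(I1) + 4 = 6 + 4 = 10
Critical path = max dist = 10

10


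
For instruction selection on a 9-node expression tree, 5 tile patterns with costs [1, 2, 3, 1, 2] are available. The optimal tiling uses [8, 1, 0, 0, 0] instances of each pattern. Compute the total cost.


Total cost = sum(count_i * cost_i)
= 8*1 + 1*2 + 0*3 + 0*1 + 0*2
= 10

10


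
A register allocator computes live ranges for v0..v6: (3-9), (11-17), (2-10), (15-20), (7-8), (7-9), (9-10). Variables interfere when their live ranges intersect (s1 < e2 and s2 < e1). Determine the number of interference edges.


Check all pairs for overlapping intervals.
Two intervals (s1,e1) and (s2,e2) overlap if s1 < e2 and s2 < e1.
v0 (3-9) vs v1..v6: overlaps v2, v4, v5 -> 3
v1 (11-17) vs v2..v6: overlaps v3 -> 1
v2 (2-10) vs v3..v6: overlaps v4, v5, v6 -> 3
v3 (15-20) vs v4..v6: overlaps none -> 0
v4 (7-8) vs v5..v6: overlaps v5 -> 1
v5 (7-9) vs v6: overlaps none -> 0
Total overlapping pairs = 3 + 1 + 3 + 0 + 1 + 0 = 8

8


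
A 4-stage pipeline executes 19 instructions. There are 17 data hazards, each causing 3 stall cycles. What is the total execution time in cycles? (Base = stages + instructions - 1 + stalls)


Base cycles = 4 + 19 - 1 = 22
Total stalls = 17 * 3 = 51
Total = 22 + 51 = 73

73


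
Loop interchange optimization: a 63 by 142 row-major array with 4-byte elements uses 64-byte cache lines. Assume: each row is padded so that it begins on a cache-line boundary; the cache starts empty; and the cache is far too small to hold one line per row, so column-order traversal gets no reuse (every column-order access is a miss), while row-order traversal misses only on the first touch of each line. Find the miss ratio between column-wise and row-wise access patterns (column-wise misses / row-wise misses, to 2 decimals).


Each row occupies 142 * 4 = 568 bytes and starts on a line boundary, so it spans ceil(568 / 64) = 9 cache lines.
Row-major traversal misses (one per line touched): 63 * ceil(142 * 4 / 64) = 567
Column-major traversal misses (no reuse, every access misses): 63 * 142 = 8946
Ratio = 8946 / 567 = 15.78

15.78


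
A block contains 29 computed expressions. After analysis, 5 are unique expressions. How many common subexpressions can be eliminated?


CSE count = total expressions - unique expressions
= 29 - 5 = 24

24


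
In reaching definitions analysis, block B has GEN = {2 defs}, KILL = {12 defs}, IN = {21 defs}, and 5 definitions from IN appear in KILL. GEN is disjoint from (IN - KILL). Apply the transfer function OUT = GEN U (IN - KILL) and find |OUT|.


IN - KILL: 21 - 5 = 16 surviving definitions
OUT = GEN + surviving = 2 + 16 = 18

18


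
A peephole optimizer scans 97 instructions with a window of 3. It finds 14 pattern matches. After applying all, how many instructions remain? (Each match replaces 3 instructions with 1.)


Each match removes 2 instructions.
Total removed = 14 * 2 = 28
Remaining = 97 - 28 = 69

69


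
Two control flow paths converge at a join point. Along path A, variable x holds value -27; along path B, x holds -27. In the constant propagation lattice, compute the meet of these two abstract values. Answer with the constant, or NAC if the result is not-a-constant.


Meet operation: if both paths give the same constant, result is that constant; if they differ, result is NAC (not-a-constant).
Path A: -27, Path B: -27 -> equal
Result: constant -> -27

-27


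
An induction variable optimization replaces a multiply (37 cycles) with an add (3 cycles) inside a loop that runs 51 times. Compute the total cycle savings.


Per-iteration saving = 37 - 3 = 34
Total saved = 51 * 34 = 1734

1734


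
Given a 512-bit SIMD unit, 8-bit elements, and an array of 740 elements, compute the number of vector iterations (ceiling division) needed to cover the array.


Width = 512 / 8 = 64 elements per vector op
Iterations = ceil(740 / 64) = 12

12


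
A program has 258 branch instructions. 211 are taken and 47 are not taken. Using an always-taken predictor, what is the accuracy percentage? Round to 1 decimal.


Predictor: always-taken
Correct predictions = 211
Accuracy = 211 / 258 * 100 = 81.8%

81.8


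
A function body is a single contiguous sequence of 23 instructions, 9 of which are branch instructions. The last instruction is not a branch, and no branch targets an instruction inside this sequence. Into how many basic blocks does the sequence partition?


With no in-sequence branch targets, the leaders are the first instruction plus the instruction after each branch.
Number of basic blocks = branches + 1
= 9 + 1 = 10

10


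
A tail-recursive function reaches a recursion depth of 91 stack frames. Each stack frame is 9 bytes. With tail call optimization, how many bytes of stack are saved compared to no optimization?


Without TCO: 91 * 9 = 819 bytes
With TCO: reuse 1 frame = 9 bytes
Savings = 819 - 9 = 810

810


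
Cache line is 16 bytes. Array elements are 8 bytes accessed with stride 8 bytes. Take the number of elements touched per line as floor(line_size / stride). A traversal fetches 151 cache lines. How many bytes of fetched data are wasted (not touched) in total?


Elements per line = floor(16 / 8) = 2
Bytes used per line = 2 * 8 = 16
Wasted per line = 16 - 16 = 0
Total wasted = 0 * 151 = 0

0


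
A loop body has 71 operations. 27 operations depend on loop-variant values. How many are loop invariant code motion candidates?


Invariant candidates = total - loop-dependent
= 71 - 27 = 44

44


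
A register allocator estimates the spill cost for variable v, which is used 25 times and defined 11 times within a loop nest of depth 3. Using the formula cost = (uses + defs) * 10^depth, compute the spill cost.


uses + defs = 25 + 11 = 36
10^3 = 1000
Spill cost = 36 * 1000 = 36000

36000


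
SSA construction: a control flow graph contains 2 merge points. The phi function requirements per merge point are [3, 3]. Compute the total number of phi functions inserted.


Total phi functions = sum of phi functions at each join node
= 3 + 3 = 6

6


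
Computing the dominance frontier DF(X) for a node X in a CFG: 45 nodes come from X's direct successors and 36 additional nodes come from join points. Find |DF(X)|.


DF(X) = direct successor contributions + join point contributions
= 45 + 36 = 81

81


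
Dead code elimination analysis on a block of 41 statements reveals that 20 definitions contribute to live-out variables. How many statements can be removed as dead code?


Dead code = total statements - live definitions
= 41 - 20 = 21

21


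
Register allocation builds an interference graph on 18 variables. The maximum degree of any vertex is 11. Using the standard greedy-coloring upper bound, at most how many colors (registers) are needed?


Greedy coloring never needs more than (max_degree + 1) colors: when coloring a vertex, at most max_degree neighbors are already colored.
Upper bound = 11 + 1 = 12

12


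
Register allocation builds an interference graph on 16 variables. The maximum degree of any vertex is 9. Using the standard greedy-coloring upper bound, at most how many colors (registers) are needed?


Greedy coloring never needs more than (max_degree + 1) colors: when coloring a vertex, at most max_degree neighbors are already colored.
Upper bound = 9 + 1 = 10

10
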